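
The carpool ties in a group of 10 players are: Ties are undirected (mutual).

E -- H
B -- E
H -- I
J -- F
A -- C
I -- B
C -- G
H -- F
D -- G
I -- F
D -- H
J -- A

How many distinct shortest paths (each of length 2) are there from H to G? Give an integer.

1

The shortest distance is 2, and the only length-2 path is H–D–G. So there is exactly 1 shortest path.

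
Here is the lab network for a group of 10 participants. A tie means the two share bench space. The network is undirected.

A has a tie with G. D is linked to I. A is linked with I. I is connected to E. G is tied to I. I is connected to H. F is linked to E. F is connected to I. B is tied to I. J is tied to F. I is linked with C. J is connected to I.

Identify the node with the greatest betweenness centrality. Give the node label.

I

Unnormalized betweenness of each node: A:0, B:0, C:0, D:0, E:0, F:1/2, G:0, H:0, I:65/2, J:0.
I has the largest value, 65/2, making it the main broker — the node through which the most shortest paths run.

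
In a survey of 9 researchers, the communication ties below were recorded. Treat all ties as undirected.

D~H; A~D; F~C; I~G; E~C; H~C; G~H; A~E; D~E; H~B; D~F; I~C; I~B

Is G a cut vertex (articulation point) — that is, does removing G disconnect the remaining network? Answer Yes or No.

Even without G, every remaining node can still reach every other (the residual graph is connected), so G is not a cut vertex.

No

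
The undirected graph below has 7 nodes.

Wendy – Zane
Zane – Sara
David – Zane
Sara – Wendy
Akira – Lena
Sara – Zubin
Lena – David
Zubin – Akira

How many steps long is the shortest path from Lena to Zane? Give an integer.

One shortest route is Lena – David – Zane, which uses 2 edges, and Lena and Zane are not directly tied, so nothing shorter exists. So d(Lena,Zane) = 2.

2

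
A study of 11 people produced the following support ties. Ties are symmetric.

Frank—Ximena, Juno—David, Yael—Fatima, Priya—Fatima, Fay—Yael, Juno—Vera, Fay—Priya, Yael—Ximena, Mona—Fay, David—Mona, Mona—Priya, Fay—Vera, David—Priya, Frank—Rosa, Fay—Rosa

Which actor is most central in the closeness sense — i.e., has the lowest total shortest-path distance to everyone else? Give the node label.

Fay

Farness (sum of distances to all others) for each node — David:23, Fatima:22, Fay:15, Frank:26, Juno:25, Mona:19, Priya:18, Rosa:21, Vera:21, Ximena:25, Yael:19.
The smallest farness is 15, for Fay, so Fay has the highest closeness.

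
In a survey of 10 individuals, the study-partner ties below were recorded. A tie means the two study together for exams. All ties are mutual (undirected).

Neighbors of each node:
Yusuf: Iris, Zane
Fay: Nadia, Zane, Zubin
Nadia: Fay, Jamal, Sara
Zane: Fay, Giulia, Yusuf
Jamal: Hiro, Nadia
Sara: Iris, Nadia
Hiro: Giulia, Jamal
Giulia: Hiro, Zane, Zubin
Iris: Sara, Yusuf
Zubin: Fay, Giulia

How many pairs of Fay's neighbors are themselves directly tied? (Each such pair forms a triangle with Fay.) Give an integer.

Fay's neighbors are Nadia, Zane, and Zubin, but none of them are tied to each other, so no triangle contains Fay.

0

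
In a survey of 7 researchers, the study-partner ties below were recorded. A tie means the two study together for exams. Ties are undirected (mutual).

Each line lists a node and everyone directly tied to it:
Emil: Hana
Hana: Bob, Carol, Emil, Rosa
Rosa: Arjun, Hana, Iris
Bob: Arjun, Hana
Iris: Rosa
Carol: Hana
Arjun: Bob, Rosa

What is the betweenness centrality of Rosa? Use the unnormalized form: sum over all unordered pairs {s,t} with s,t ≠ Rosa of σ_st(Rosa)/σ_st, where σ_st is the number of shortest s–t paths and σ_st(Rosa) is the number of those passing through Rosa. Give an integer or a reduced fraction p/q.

Pairs whose geodesics pass through Rosa — Emil–Arjun: 1/2; Emil–Iris: 1; Arjun–Carol: 1/2; Arjun–Iris: 1; Arjun–Hana: 1/2; Carol–Iris: 1; Iris–Hana: 1; Iris–Bob: 2/2.
All other pairs contribute 0.
Summing the contributions gives betweenness(Rosa) = 13/2.

13/2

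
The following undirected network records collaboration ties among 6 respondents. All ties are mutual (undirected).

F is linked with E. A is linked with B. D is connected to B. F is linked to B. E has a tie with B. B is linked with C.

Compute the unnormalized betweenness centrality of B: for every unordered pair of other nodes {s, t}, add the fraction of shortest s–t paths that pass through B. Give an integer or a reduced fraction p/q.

9

Pairs whose geodesics pass through B — A–E: 1; A–F: 1; A–D: 1; A–C: 1; E–D: 1; E–C: 1; F–D: 1; F–C: 1; D–C: 1.
All other pairs contribute 0.
Summing the contributions gives betweenness(B) = 9.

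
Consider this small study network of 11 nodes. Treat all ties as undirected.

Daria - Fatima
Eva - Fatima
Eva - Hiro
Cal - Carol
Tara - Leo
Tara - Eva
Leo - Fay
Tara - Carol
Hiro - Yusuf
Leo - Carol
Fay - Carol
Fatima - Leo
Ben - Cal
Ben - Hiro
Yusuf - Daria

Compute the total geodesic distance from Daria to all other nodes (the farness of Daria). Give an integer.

Distances from Daria: Ben:3, Cal:4, Carol:3, Eva:2, Fatima:1, Fay:3, Hiro:2, Leo:2, Tara:3, Yusuf:1.
Sum = 3 + 4 + 3 + 2 + 1 + 3 + 2 + 2 + 3 + 1 = 24.

24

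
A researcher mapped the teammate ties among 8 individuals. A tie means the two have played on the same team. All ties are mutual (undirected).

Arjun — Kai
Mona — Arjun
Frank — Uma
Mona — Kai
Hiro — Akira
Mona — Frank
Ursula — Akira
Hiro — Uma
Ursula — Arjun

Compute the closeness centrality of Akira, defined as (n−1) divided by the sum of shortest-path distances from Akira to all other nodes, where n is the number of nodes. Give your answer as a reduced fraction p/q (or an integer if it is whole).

Distances from Akira: Arjun:2, Frank:3, Hiro:1, Kai:3, Mona:3, Uma:2, Ursula:1. Sum = 15.
n = 8, so closeness = 7/15.

7/15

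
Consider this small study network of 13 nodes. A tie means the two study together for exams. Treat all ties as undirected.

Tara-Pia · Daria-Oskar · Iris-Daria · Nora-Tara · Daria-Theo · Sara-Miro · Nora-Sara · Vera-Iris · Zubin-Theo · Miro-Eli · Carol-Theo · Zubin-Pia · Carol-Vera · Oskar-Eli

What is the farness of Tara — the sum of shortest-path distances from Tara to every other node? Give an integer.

Distances from Tara: Carol:4, Daria:4, Eli:4, Iris:5, Miro:3, Nora:1, Oskar:5, Pia:1, Sara:2, Theo:3, Vera:5, Zubin:2.
Sum = 4 + 4 + 4 + 5 + 3 + 1 + 5 + 1 + 2 + 3 + 5 + 2 = 39.

39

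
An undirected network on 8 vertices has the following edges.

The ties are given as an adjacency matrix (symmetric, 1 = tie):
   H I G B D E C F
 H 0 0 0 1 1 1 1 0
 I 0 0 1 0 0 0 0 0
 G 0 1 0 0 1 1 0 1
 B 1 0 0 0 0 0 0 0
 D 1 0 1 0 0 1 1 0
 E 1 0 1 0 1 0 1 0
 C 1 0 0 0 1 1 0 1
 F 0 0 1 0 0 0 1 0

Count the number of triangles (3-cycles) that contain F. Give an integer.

F's neighbors are C and G, but none of them are tied to each other, so no triangle contains F.

0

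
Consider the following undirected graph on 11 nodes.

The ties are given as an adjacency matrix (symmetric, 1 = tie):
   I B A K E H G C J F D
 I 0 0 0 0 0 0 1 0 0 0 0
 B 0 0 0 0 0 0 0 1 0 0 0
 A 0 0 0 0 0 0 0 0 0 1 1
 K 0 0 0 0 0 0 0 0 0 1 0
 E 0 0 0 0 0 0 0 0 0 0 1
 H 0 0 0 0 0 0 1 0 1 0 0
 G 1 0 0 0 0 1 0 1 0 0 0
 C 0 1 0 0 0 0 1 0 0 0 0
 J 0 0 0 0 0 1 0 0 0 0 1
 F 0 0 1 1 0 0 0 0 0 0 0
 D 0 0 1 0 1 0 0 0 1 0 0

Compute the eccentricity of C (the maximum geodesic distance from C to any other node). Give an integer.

Distances from C: A:5, B:1, D:4, E:5, F:6, G:1, H:2, I:2, J:3, K:7.
The largest is 7 (to K), so the eccentricity of C is 7.

7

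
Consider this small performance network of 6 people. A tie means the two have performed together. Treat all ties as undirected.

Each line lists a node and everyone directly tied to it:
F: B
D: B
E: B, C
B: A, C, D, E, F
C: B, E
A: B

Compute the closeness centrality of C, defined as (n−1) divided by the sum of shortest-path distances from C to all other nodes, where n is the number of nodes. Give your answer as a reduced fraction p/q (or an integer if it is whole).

Distances from C: A:2, B:1, D:2, E:1, F:2. Sum = 8.
n = 6, so closeness = 5/8.

5/8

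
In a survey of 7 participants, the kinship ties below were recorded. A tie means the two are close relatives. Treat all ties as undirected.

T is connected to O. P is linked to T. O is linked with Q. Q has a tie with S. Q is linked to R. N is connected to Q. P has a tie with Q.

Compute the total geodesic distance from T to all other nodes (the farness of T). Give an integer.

13

Distances from T: N:3, O:1, P:1, Q:2, R:3, S:3.
Sum = 3 + 1 + 1 + 2 + 3 + 3 = 13.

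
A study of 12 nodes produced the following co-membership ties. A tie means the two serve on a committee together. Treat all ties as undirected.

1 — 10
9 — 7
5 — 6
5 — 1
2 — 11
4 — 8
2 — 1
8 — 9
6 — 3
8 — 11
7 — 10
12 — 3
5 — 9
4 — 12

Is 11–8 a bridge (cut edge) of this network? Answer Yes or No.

No

Even without that edge, 11 still reaches 8 via 11 – 2 – 1 – 5 – 9 – 8, so the network stays connected. Not a bridge.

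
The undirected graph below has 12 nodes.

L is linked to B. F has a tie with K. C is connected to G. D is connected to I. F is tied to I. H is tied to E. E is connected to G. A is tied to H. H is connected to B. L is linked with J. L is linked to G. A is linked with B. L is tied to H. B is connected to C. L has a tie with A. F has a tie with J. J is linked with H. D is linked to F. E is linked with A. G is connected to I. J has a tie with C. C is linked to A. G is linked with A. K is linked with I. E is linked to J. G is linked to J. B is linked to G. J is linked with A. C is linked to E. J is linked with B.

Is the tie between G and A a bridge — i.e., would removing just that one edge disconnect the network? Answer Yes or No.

Even without that edge, G still reaches A via G – E – A, so the network stays connected. Not a bridge.

No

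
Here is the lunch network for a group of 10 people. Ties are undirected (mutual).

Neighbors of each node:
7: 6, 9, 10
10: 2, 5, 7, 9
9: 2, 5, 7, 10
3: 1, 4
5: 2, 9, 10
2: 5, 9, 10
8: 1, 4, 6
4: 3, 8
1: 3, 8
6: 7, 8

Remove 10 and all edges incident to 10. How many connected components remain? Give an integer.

1

10's neighbors (2, 5, 7, and 9) remain reachable from one another through other ties, so the rest of the network stays in one piece.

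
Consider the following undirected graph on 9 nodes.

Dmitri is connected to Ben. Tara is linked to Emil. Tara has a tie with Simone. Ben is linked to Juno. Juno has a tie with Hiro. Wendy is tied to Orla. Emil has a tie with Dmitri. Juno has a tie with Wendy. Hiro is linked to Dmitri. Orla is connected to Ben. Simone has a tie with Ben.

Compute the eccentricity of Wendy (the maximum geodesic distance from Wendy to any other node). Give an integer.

4

Distances from Wendy: Ben:2, Dmitri:3, Emil:4, Hiro:2, Juno:1, Orla:1, Simone:3, Tara:4.
The largest is 4 (to Emil and Tara), so the eccentricity of Wendy is 4.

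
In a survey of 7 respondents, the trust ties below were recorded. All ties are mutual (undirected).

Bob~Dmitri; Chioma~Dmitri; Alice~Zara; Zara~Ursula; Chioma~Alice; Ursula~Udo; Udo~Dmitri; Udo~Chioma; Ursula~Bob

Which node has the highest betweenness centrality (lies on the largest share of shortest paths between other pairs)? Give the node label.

Unnormalized betweenness of each node: Alice:4/3, Bob:5/6, Chioma:17/6, Dmitri:2, Udo:11/6, Ursula:11/3, Zara:3/2.
Ursula has the largest value, 11/3, making it the main broker — the node through which the most shortest paths run.

Ursula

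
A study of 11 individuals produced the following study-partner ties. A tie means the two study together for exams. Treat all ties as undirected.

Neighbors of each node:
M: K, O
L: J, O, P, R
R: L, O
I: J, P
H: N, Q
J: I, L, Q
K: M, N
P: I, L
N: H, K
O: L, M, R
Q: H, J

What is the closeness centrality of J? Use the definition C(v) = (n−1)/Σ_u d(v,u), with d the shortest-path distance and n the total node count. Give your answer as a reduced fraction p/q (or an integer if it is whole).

10/21

Distances from J: H:2, I:1, K:4, L:1, M:3, N:3, O:2, P:2, Q:1, R:2. Sum = 21.
n = 11, so closeness = 10/21.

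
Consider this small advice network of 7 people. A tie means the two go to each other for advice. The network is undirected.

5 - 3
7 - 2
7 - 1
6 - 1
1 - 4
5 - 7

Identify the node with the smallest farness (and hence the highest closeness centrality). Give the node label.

7

Farness (sum of distances to all others) for each node — 1:10, 2:14, 3:17, 4:15, 5:12, 6:15, 7:9.
The smallest farness is 9, for 7, so 7 has the highest closeness.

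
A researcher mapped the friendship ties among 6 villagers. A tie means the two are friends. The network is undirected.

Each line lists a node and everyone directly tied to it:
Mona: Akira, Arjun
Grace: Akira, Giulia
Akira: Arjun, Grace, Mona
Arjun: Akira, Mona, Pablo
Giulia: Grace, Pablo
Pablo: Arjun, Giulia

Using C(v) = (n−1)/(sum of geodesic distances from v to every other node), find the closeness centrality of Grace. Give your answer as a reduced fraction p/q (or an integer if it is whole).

5/8

Distances from Grace: Akira:1, Arjun:2, Giulia:1, Mona:2, Pablo:2. Sum = 8.
n = 6, so closeness = 5/8.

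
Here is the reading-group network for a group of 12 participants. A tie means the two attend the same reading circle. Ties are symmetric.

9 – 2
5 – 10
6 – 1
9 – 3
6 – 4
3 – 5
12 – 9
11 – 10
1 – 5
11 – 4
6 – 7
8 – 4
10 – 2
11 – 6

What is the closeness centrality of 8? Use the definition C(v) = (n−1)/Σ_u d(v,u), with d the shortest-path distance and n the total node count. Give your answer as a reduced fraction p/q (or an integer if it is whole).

11/38

Distances from 8: 1:3, 2:4, 3:5, 4:1, 5:4, 6:2, 7:3, 9:5, 10:3, 11:2, 12:6. Sum = 38.
n = 12, so closeness = 11/38.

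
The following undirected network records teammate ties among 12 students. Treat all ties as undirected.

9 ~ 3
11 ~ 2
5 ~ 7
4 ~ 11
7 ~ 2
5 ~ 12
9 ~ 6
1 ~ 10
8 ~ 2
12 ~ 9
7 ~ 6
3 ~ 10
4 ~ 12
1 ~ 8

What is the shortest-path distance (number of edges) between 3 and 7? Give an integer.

3

One shortest route is 3 – 9 – 6 – 7, which uses 3 edges, and at distance 2 from 3 we only reach {1, 6, 12}, which does not include 7. So d(3,7) = 3.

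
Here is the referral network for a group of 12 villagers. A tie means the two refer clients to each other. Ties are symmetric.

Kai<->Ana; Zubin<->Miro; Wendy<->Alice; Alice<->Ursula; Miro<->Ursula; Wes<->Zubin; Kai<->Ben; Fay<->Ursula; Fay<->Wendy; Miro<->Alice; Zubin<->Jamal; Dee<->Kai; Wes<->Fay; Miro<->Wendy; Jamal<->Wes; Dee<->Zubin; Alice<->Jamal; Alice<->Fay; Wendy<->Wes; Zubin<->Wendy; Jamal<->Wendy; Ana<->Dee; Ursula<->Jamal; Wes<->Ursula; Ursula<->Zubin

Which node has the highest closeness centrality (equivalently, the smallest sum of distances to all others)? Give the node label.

Farness (sum of distances to all others) for each node — Alice:25, Ana:29, Ben:38, Dee:21, Fay:26, Jamal:21, Kai:28, Miro:22, Ursula:20, Wendy:20, Wes:21, Zubin:17.
The smallest farness is 17, for Zubin, so Zubin has the highest closeness.

Zubin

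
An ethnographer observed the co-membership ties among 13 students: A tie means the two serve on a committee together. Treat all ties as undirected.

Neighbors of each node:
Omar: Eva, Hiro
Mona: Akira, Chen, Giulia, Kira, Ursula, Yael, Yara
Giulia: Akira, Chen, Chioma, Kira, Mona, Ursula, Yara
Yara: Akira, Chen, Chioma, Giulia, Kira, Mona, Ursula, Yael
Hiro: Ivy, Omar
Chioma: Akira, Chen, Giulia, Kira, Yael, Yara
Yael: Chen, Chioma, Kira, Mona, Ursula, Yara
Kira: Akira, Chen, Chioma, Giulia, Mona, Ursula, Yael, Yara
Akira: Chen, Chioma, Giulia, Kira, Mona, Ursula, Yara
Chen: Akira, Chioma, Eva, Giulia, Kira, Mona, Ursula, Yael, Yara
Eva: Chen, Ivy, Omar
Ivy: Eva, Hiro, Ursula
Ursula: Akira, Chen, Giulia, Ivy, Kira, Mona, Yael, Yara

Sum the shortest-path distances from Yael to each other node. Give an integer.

20

Distances from Yael: Akira:2, Chen:1, Chioma:1, Eva:2, Giulia:2, Hiro:3, Ivy:2, Kira:1, Mona:1, Omar:3, Ursula:1, Yara:1.
Sum = 2 + 1 + 1 + 2 + 2 + 3 + 2 + 1 + 1 + 3 + 1 + 1 = 20.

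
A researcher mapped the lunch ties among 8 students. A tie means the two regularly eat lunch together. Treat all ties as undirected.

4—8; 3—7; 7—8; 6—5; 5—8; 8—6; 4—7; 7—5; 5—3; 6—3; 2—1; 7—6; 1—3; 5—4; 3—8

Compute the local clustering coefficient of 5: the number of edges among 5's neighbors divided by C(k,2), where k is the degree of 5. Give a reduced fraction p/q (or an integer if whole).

4/5

5's neighbors: 3, 4, 6, 7, and 8 (k = 5).
Possible neighbor pairs: C(5,2) = 10. Edges among them: 3–6, 3–7, 3–8, 4–7, 4–8, 6–7, 6–8, 7–8 → e = 8.
Clustering(5) = 8/10 = 4/5.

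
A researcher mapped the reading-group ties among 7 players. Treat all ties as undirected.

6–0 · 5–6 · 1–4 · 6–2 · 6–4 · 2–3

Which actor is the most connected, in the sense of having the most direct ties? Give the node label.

6

Degrees — 0:1, 1:1, 2:2, 3:1, 4:2, 5:1, 6:4.
The maximum is 4, attained only by 6.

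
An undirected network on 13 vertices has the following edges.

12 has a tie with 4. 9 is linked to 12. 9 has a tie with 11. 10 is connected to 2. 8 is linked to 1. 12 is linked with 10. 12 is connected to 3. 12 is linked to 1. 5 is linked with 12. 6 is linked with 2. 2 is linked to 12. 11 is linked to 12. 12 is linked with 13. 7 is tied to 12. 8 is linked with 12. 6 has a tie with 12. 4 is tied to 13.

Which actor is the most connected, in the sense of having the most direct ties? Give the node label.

12

Degrees — 1:2, 2:3, 3:1, 4:2, 5:1, 6:2, 7:1, 8:2, 9:2, 10:2, 11:2, 12:12, 13:2.
The maximum is 12, attained only by 12.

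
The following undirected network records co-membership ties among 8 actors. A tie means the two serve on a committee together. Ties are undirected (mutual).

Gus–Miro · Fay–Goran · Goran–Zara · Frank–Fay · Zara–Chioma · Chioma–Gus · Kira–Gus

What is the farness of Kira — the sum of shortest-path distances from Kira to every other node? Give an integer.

23

Distances from Kira: Chioma:2, Fay:5, Frank:6, Goran:4, Gus:1, Miro:2, Zara:3.
Sum = 2 + 5 + 6 + 4 + 1 + 2 + 3 = 23.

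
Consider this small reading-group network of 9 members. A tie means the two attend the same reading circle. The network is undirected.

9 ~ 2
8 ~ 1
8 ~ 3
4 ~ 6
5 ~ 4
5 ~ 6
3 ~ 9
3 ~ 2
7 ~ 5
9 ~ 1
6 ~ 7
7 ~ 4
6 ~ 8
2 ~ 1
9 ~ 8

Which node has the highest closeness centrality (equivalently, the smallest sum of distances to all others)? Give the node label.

Farness (sum of distances to all others) for each node — 1:16, 2:20, 3:16, 4:18, 5:18, 6:13, 7:18, 8:12, 9:15.
The smallest farness is 12, for 8, so 8 has the highest closeness.

8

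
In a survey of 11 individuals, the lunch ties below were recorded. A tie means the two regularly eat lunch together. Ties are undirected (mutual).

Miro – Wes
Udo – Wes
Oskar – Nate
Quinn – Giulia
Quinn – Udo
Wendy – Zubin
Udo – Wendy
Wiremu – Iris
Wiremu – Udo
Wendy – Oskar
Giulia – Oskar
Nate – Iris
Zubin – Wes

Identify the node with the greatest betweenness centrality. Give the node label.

Udo

Unnormalized betweenness of each node: Giulia:2, Iris:8/3, Miro:0, Nate:10/3, Oskar:29/3, Quinn:4, Udo:20, Wendy:21/2, Wes:65/6, Wiremu:19/3, Zubin:8/3.
Udo has the largest value, 20, making it the main broker — the node through which the most shortest paths run.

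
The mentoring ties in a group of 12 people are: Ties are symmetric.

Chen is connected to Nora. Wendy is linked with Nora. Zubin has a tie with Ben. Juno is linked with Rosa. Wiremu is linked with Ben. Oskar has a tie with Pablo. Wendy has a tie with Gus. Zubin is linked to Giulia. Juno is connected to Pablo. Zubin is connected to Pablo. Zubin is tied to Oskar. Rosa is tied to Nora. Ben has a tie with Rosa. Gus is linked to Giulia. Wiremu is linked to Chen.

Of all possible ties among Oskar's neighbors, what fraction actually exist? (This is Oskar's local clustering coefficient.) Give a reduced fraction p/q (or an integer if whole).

Oskar's neighbors: Pablo and Zubin (k = 2).
Possible neighbor pairs: C(2,2) = 1. Edges among them: Pablo–Zubin → e = 1.
Clustering(Oskar) = 1/1.

1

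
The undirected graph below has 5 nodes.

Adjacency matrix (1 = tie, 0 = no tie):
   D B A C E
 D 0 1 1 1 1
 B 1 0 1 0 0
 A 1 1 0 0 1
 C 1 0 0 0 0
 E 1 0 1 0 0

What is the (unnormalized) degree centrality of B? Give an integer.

2

B is directly tied to A and D. That is 2 neighbors, so the degree of B is 2.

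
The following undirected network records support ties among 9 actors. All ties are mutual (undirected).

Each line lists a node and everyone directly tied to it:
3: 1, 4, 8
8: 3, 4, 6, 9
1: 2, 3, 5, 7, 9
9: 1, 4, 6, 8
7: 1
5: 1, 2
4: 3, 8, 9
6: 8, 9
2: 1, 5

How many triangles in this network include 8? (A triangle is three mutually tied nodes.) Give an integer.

3

8's neighbors: 3, 4, 6, and 9.
Neighbor pairs that are themselves tied: 8–3–4; 8–4–9; 8–6–9. Each forms one triangle with 8, for 3 in total.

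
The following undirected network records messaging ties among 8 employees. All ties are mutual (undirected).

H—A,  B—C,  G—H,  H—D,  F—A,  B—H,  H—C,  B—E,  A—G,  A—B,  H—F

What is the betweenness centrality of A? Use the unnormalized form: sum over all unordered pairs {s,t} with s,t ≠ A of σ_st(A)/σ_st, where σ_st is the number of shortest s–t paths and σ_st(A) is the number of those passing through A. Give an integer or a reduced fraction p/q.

5/2

Pairs whose geodesics pass through A — B–G: 1/2; B–F: 1/2; G–F: 1/2; G–E: 1/2; F–E: 1/2.
All other pairs contribute 0.
Summing the contributions gives betweenness(A) = 5/2.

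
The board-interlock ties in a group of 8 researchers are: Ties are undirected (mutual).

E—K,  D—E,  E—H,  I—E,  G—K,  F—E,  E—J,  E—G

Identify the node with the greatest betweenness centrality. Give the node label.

Unnormalized betweenness of each node: D:0, E:20, F:0, G:0, H:0, I:0, J:0, K:0.
E has the largest value, 20, making it the main broker — the node through which the most shortest paths run.

E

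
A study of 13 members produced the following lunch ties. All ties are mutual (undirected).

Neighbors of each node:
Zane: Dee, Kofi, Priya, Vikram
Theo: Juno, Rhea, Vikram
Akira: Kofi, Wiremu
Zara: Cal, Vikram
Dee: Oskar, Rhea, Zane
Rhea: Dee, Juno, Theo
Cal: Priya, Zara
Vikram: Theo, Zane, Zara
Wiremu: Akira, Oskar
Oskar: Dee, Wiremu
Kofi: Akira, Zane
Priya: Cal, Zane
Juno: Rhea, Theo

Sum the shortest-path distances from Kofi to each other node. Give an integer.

Distances from Kofi: Akira:1, Cal:3, Dee:2, Juno:4, Oskar:3, Priya:2, Rhea:3, Theo:3, Vikram:2, Wiremu:2, Zane:1, Zara:3.
Sum = 1 + 3 + 2 + 4 + 3 + 2 + 3 + 3 + 2 + 2 + 1 + 3 = 29.

29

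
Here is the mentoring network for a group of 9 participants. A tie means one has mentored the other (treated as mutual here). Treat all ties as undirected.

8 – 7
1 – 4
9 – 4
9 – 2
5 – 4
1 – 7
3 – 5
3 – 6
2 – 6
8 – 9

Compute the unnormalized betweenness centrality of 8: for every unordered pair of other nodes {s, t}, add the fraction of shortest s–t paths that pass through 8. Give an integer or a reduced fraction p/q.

3

Pairs whose geodesics pass through 8 — 7–6: 1; 7–2: 1; 7–9: 1.
All other pairs contribute 0.
Summing the contributions gives betweenness(8) = 3.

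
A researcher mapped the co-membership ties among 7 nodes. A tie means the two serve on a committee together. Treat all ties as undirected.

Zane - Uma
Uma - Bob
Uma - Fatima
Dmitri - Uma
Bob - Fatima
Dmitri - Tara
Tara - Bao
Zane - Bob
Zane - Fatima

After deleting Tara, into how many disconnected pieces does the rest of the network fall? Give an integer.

Without Tara, the remaining ties split the others into: {Bob, Dmitri, Fatima, Uma, Zane}; {Bao}.
That's 2 separate components.

2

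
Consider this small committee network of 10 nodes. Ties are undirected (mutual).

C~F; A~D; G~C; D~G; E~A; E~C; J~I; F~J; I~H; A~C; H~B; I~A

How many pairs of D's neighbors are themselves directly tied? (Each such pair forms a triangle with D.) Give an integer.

0

D's neighbors are A and G, but none of them are tied to each other, so no triangle contains D.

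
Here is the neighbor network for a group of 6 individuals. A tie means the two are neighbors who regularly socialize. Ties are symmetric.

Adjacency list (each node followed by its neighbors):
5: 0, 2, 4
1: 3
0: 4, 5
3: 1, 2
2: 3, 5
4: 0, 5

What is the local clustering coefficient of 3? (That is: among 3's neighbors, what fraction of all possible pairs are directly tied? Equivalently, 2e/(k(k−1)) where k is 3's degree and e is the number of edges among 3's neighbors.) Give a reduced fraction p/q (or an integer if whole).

0

3's neighbors: 1 and 2 (k = 2).
Possible neighbor pairs: C(2,2) = 1. Edges among them: none → e = 0.
Clustering(3) = 0/1.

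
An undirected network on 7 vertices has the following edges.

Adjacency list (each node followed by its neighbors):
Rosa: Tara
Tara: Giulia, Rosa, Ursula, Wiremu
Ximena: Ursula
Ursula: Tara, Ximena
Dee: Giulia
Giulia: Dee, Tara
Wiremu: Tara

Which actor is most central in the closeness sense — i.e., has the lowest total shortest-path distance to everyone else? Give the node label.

Farness (sum of distances to all others) for each node — Dee:16, Giulia:11, Rosa:13, Tara:8, Ursula:11, Wiremu:13, Ximena:16.
The smallest farness is 8, for Tara, so Tara has the highest closeness.

Tara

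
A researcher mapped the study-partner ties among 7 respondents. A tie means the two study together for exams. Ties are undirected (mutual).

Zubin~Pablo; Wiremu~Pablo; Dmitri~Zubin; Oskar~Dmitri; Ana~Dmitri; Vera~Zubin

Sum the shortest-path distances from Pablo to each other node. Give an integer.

12

Distances from Pablo: Ana:3, Dmitri:2, Oskar:3, Vera:2, Wiremu:1, Zubin:1.
Sum = 3 + 2 + 3 + 2 + 1 + 1 = 12.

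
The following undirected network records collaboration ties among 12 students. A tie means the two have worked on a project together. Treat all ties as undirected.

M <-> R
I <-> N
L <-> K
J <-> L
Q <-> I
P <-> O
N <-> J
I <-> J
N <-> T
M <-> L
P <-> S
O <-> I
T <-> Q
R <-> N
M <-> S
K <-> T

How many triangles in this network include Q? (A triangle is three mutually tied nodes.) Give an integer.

Q's neighbors are I and T, but none of them are tied to each other, so no triangle contains Q.

0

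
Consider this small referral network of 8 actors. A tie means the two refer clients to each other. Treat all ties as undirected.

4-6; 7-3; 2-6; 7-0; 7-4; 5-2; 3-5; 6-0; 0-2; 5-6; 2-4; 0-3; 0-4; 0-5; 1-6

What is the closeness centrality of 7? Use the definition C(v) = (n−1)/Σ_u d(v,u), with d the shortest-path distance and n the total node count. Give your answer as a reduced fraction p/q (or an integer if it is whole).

Distances from 7: 0:1, 1:3, 2:2, 3:1, 4:1, 5:2, 6:2. Sum = 12.
n = 8, so closeness = 7/12.

7/12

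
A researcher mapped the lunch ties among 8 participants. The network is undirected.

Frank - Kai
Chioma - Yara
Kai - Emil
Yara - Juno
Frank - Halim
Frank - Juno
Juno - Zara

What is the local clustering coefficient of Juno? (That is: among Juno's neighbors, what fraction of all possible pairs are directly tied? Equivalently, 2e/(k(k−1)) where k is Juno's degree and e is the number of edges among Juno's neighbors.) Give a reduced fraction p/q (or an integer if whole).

Juno's neighbors: Frank, Yara, and Zara (k = 3).
Possible neighbor pairs: C(3,2) = 3. Edges among them: none → e = 0.
Clustering(Juno) = 0/3 = 0.

0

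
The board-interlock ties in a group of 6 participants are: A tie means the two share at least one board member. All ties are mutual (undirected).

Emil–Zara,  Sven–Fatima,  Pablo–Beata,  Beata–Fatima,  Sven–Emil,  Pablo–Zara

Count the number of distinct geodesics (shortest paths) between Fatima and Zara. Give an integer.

The shortest distance is 3. The length-3 paths are: Fatima–Sven–Emil–Zara; Fatima–Beata–Pablo–Zara.
That gives 2 distinct shortest paths.

2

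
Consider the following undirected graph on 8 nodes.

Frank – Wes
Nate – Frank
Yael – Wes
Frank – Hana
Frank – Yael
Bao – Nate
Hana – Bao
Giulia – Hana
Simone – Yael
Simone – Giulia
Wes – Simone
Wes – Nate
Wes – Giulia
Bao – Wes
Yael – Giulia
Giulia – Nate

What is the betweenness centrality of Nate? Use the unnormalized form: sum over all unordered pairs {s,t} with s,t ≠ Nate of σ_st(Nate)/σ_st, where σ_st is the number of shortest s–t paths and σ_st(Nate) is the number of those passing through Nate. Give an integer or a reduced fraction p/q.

11/12

Pairs whose geodesics pass through Nate — Bao–Frank: 1/3; Bao–Giulia: 1/3; Frank–Giulia: 1/4.
All other pairs contribute 0.
Summing the contributions gives betweenness(Nate) = 11/12.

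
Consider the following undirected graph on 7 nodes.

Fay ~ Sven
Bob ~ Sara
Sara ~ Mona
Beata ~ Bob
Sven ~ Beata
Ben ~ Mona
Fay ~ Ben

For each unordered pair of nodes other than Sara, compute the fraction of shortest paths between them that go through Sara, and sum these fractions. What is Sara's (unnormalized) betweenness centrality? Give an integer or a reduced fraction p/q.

3

Pairs whose geodesics pass through Sara — Ben–Bob: 1; Mona–Bob: 1; Mona–Beata: 1.
All other pairs contribute 0.
Summing the contributions gives betweenness(Sara) = 3.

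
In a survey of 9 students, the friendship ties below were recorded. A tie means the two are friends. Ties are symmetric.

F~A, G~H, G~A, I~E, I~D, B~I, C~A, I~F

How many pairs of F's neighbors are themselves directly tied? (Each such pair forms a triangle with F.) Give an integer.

F's neighbors are A and I, but none of them are tied to each other, so no triangle contains F.

0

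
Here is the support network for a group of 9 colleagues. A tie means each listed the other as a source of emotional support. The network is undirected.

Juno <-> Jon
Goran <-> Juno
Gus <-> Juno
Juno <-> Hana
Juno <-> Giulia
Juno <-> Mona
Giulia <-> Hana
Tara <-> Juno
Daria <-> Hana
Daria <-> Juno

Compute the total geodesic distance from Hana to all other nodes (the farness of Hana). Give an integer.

Distances from Hana: Daria:1, Giulia:1, Goran:2, Gus:2, Jon:2, Juno:1, Mona:2, Tara:2.
Sum = 1 + 1 + 2 + 2 + 2 + 1 + 2 + 2 = 13.

13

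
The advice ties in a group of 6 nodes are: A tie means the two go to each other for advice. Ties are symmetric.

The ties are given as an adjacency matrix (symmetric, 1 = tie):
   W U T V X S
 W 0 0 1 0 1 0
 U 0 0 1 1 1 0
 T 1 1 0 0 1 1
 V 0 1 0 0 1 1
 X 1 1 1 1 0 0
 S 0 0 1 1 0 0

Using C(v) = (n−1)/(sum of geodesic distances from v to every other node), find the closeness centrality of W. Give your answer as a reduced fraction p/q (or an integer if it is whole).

5/8

Distances from W: S:2, T:1, U:2, V:2, X:1. Sum = 8.
n = 6, so closeness = 5/8.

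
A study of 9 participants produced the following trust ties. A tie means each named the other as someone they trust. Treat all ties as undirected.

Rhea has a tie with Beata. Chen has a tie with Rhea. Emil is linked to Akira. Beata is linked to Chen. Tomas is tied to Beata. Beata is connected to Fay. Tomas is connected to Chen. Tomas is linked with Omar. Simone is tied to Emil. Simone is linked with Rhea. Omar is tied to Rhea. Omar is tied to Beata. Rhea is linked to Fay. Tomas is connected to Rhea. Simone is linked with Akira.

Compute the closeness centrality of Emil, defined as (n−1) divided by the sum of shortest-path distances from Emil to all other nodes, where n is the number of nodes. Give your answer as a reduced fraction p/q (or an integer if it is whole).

Distances from Emil: Akira:1, Beata:3, Chen:3, Fay:3, Omar:3, Rhea:2, Simone:1, Tomas:3. Sum = 19.
n = 9, so closeness = 8/19.

8/19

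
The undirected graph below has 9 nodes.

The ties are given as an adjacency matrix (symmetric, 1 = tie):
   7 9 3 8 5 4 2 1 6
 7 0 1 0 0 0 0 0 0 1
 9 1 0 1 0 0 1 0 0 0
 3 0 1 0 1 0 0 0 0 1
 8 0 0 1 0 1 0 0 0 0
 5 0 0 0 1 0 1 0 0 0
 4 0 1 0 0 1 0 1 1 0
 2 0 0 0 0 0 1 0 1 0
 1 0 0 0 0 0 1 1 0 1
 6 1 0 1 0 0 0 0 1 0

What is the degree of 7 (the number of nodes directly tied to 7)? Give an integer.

2

7 is directly tied to 6 and 9. That is 2 neighbors, so the degree of 7 is 2.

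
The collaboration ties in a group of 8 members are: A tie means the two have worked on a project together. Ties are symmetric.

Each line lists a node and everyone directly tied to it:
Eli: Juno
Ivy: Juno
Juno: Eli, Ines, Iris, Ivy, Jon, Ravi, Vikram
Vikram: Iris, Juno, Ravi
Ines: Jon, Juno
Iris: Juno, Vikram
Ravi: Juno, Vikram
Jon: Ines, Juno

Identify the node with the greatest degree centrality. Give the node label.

Juno

Degrees — Eli:1, Ines:2, Iris:2, Ivy:1, Jon:2, Juno:7, Ravi:2, Vikram:3.
The maximum is 7, attained only by Juno.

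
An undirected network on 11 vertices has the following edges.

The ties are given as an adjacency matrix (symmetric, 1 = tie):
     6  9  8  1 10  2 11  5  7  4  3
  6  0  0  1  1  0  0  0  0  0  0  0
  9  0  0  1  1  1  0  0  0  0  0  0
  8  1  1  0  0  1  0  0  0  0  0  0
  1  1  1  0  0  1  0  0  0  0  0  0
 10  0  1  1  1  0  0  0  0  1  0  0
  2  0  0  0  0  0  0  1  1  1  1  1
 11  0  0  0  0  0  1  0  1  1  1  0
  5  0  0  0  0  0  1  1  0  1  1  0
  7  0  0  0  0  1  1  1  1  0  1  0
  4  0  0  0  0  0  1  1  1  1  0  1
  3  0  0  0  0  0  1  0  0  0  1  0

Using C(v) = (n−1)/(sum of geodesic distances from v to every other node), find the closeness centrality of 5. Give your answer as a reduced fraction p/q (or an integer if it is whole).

Distances from 5: 1:3, 2:1, 3:2, 4:1, 6:4, 7:1, 8:3, 9:3, 10:2, 11:1. Sum = 21.
n = 11, so closeness = 10/21.

10/21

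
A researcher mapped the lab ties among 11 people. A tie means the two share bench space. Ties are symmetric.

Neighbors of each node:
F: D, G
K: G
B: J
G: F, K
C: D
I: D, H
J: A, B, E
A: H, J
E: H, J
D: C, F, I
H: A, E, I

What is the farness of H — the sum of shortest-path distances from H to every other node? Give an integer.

25

Distances from H: A:1, B:3, C:3, D:2, E:1, F:3, G:4, I:1, J:2, K:5.
Sum = 1 + 3 + 3 + 2 + 1 + 3 + 4 + 1 + 2 + 5 = 25.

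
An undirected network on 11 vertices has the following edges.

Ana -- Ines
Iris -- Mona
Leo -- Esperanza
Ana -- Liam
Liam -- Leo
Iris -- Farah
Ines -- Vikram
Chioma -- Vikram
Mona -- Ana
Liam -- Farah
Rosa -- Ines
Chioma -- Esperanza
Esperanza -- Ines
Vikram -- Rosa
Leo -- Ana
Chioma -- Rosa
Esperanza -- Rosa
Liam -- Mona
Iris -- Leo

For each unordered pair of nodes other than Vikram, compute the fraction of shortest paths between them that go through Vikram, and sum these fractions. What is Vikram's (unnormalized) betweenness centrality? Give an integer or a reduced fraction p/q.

3/4

Pairs whose geodesics pass through Vikram — Chioma–Ines: 1/3; Chioma–Mona: 1/6; Chioma–Ana: 1/4.
All other pairs contribute 0.
Summing the contributions gives betweenness(Vikram) = 3/4.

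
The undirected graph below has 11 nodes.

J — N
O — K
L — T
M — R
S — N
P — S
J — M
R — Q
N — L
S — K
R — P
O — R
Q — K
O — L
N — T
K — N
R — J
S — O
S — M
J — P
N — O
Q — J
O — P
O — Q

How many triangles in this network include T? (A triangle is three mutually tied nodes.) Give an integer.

1

T's neighbors: L and N.
Neighbor pairs that are themselves tied: T–L–N. Each forms one triangle with T, for 1 in total.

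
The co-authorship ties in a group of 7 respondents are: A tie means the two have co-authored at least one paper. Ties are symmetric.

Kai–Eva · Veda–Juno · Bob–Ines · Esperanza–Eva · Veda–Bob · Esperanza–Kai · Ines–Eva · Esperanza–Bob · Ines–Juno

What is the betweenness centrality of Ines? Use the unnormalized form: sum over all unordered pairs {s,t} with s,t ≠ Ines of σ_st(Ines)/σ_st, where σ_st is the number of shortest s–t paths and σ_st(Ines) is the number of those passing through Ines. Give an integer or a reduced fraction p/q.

Pairs whose geodesics pass through Ines — Juno–Bob: 1/2; Juno–Esperanza: 2/3; Juno–Kai: 1; Juno–Eva: 1; Veda–Eva: 2/3; Bob–Eva: 1/2.
All other pairs contribute 0.
Summing the contributions gives betweenness(Ines) = 13/3.

13/3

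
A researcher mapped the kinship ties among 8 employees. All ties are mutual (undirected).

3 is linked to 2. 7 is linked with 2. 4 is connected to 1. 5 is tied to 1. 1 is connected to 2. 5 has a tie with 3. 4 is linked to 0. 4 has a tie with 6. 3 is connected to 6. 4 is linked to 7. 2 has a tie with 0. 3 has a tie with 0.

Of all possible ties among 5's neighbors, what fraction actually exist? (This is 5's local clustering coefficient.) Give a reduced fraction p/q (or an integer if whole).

0

5's neighbors: 1 and 3 (k = 2).
Possible neighbor pairs: C(2,2) = 1. Edges among them: none → e = 0.
Clustering(5) = 0/1.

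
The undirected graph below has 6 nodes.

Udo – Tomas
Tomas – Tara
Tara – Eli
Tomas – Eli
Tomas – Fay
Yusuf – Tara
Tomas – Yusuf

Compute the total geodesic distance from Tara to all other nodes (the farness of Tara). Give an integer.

Distances from Tara: Eli:1, Fay:2, Tomas:1, Udo:2, Yusuf:1.
Sum = 1 + 2 + 1 + 2 + 1 = 7.

7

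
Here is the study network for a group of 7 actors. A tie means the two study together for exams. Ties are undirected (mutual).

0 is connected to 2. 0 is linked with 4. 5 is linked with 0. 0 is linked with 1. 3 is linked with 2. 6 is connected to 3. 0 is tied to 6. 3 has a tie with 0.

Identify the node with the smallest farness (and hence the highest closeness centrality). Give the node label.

Farness (sum of distances to all others) for each node — 0:6, 1:11, 2:10, 3:9, 4:11, 5:11, 6:10.
The smallest farness is 6, for 0, so 0 has the highest closeness.

0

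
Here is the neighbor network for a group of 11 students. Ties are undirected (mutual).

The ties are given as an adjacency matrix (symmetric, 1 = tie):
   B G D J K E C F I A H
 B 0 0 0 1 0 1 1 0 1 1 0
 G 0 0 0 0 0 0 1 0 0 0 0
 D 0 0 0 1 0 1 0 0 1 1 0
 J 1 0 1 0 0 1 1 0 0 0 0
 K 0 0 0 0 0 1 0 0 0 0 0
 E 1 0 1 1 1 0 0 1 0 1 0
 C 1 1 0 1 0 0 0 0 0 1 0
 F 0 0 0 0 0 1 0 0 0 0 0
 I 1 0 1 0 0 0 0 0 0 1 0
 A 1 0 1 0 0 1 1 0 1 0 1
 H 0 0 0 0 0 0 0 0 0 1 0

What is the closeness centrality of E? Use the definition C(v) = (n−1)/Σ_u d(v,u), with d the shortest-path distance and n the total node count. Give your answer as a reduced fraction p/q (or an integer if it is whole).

2/3

Distances from E: A:1, B:1, C:2, D:1, F:1, G:3, H:2, I:2, J:1, K:1. Sum = 15.
n = 11, so closeness = 10/15 = 2/3.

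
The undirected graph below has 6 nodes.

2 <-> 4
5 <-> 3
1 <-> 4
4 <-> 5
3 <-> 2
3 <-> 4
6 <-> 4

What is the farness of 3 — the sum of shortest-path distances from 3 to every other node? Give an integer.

7

Distances from 3: 1:2, 2:1, 4:1, 5:1, 6:2.
Sum = 2 + 1 + 1 + 1 + 2 = 7.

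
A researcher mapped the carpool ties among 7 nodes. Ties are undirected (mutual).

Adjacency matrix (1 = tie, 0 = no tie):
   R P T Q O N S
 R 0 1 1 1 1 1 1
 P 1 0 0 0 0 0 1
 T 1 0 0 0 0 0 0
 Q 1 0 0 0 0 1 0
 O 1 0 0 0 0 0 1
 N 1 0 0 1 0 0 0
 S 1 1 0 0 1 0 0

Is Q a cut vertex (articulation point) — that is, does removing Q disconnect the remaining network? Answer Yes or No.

Even without Q, every remaining node can still reach every other (the residual graph is connected), so Q is not a cut vertex.

No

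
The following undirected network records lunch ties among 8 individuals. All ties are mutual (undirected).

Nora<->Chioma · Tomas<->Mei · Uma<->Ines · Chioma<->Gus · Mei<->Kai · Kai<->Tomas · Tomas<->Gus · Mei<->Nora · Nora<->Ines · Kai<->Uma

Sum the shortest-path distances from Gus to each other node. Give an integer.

Distances from Gus: Chioma:1, Ines:3, Kai:2, Mei:2, Nora:2, Tomas:1, Uma:3.
Sum = 1 + 3 + 2 + 2 + 2 + 1 + 3 = 14.

14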